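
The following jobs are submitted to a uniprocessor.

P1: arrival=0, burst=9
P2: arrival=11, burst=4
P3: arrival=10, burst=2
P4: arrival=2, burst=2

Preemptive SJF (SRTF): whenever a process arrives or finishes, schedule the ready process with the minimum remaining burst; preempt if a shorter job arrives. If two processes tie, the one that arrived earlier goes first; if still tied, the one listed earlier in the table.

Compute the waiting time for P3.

Schedule: | P1 0-2 | P4 2-4 | P1 4-11 | P3 11-13 | P2 13-17 |
Completion: P1=11  P2=17  P3=13  P4=4
Turnaround (C−A): P1=11  P2=6  P3=3  P4=2
Waiting(P3) = turnaround − burst = 3 − 2 = 1

1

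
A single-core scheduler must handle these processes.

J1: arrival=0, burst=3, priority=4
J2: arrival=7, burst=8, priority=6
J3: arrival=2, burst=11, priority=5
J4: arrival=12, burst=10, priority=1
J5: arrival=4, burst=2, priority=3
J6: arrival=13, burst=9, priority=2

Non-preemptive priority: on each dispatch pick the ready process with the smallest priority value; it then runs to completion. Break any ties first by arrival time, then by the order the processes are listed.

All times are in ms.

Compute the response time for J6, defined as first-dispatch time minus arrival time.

Schedule: | J1 0-3 | J3 3-14 | J4 14-24 | J6 24-33 | J5 33-35 | J2 35-43 |
Completion: J1=3  J2=43  J3=14  J4=24  J5=35  J6=33
Turnaround (C−A): J1=3  J2=36  J3=12  J4=12  J5=31  J6=20
Response(J6) = first start − arrival = 24 − 13 = 11

11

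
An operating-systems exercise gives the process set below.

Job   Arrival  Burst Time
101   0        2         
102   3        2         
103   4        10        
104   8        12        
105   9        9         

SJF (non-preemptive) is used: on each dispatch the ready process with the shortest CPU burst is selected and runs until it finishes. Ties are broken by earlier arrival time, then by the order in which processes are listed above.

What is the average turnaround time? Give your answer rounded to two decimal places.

Timeline: | 101 0-2 | idle 2-3 | 102 3-5 | 103 5-15 | 105 15-24 | 104 24-36 |
Completion: 101=2  102=5  103=15  104=36  105=24
Turnaround (C−A): 101=2  102=2  103=11  104=28  105=15
Turnaround times: 101=2, 102=2, 103=11, 104=28, 105=15
Average turnaround = (2+2+11+28+15) / 5 = 58/5 = 11.60

11.60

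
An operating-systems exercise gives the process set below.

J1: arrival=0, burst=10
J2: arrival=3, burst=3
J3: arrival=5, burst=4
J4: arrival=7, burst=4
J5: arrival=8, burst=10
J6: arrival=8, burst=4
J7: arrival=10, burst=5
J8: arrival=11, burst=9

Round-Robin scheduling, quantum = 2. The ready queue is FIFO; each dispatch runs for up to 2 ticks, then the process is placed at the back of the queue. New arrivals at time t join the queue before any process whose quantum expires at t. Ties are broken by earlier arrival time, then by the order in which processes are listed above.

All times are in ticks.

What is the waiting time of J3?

14

Timeline: | J1 0-4 | J2 4-6 | J1 6-8 | J3 8-10 | J2 10-11 | J4 11-13 | J5 13-15 | J6 15-17 | J1 17-19 | J7 19-21 | J3 21-23 | J8 23-25 | J4 25-27 | J5 27-29 | J6 29-31 | J1 31-33 | J7 33-35 | J8 35-37 | J5 37-39 | J7 39-40 | J8 40-42 | J5 42-44 | J8 44-46 | J5 46-48 | J8 48-49 |
Completion: J1=33  J2=11  J3=23  J4=27  J5=48  J6=31  J7=40  J8=49
Turnaround (C−A): J1=33  J2=8  J3=18  J4=20  J5=40  J6=23  J7=30  J8=38
Waiting(J3) = turnaround − burst = 18 − 4 = 14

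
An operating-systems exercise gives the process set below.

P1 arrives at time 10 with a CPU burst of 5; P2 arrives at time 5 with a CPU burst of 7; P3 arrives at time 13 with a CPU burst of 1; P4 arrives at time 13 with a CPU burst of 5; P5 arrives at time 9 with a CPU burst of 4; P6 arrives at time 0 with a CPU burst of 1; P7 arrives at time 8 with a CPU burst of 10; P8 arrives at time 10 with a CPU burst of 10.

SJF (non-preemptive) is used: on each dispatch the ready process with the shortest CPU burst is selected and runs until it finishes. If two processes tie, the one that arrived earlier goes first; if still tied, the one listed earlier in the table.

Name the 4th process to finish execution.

P3

Timeline: | P6 0-1 | idle 1-5 | P2 5-12 | P5 12-16 | P3 16-17 | P1 17-22 | P4 22-27 | P7 27-37 | P8 37-47 |
Completion: P1=22  P2=12  P3=17  P4=27  P5=16  P6=1  P7=37  P8=47
Turnaround (C−A): P1=12  P2=7  P3=4  P4=14  P5=7  P6=1  P7=29  P8=37
Finish order: P6 → P2 → P5 → P3 → P1 → P4 → P7 → P8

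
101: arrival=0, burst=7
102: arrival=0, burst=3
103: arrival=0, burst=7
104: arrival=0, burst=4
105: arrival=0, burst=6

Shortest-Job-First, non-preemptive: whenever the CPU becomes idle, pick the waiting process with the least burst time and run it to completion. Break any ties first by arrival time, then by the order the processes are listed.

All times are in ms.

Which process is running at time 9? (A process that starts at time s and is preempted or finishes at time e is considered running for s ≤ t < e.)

105

Timeline: | 102 0-3 | 104 3-7 | 105 7-13 | 101 13-20 | 103 20-27 |
Completion: 101=20  102=3  103=27  104=7  105=13
Turnaround (C−A): 101=20  102=3  103=27  104=7  105=13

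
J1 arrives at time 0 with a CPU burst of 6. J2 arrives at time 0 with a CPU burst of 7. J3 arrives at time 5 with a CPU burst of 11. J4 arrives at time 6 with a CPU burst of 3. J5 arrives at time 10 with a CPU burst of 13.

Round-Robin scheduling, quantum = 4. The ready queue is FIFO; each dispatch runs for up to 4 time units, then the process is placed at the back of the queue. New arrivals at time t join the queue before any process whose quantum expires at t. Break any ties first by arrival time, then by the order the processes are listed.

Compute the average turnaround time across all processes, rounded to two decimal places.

20.20

Schedule: | J1 0-4 | J2 4-8 | J1 8-10 | J3 10-14 | J4 14-17 | J2 17-20 | J5 20-24 | J3 24-28 | J5 28-32 | J3 32-35 | J5 35-40 |
Completion: J1=10  J2=20  J3=35  J4=17  J5=40
Turnaround times: J1=10, J2=20, J3=30, J4=11, J5=30
Average turnaround = (10+20+30+11+30) / 5 = 101/5 = 20.20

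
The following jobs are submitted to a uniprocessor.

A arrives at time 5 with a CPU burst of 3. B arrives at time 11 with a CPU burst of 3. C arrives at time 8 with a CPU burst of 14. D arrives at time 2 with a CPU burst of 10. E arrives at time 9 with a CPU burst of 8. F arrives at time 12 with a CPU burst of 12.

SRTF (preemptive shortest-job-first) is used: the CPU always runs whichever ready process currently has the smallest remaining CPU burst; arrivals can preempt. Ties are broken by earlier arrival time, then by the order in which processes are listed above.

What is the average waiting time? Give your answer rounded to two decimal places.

9.83

Timeline: | idle 0-2 | D 2-5 | A 5-8 | D 8-11 | B 11-14 | D 14-18 | E 18-26 | F 26-38 | C 38-52 |
Completion: A=8  B=14  C=52  D=18  E=26  F=38
Turnaround (C−A): A=3  B=3  C=44  D=16  E=17  F=26
Waiting times: A=0, B=0, C=30, D=6, E=9, F=14
Average waiting = (0+0+30+6+9+14) / 6 = 59/6 = 9.83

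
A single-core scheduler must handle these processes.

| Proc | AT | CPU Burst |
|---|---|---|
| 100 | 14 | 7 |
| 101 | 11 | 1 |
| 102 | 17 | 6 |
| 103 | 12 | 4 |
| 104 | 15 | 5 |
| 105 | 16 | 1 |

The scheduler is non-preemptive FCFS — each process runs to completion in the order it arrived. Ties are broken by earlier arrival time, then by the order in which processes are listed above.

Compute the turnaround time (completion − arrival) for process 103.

4

Gantt: | idle 0-11 | 101 11-12 | 103 12-16 | 100 16-23 | 104 23-28 | 105 28-29 | 102 29-35 |
Completion: 100=23  101=12  102=35  103=16  104=28  105=29
Turnaround (C−A): 100=9  101=1  102=18  103=4  104=13  105=13
Turnaround(103) = completion − arrival = 16 − 12 = 4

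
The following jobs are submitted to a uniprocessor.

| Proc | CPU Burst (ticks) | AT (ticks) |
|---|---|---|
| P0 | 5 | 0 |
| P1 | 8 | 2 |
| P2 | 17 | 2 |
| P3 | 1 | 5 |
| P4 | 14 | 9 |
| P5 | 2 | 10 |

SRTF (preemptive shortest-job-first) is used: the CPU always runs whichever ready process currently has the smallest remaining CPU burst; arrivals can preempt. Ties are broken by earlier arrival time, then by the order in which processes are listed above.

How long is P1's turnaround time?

Timeline: | P0 0-5 | P3 5-6 | P1 6-10 | P5 10-12 | P1 12-16 | P4 16-30 | P2 30-47 |
Completion: P0=5  P1=16  P2=47  P3=6  P4=30  P5=12
Turnaround (C−A): P0=5  P1=14  P2=45  P3=1  P4=21  P5=2
Turnaround(P1) = completion − arrival = 16 − 2 = 14

14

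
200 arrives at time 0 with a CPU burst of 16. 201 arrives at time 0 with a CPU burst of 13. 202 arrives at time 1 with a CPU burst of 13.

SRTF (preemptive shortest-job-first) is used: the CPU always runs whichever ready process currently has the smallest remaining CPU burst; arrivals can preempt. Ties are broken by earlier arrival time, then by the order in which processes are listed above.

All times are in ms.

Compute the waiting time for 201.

Gantt: | 201 0-13 | 202 13-26 | 200 26-42 |
Completion: 200=42  201=13  202=26
Turnaround (C−A): 200=42  201=13  202=25
Waiting(201) = turnaround − burst = 13 − 13 = 0

0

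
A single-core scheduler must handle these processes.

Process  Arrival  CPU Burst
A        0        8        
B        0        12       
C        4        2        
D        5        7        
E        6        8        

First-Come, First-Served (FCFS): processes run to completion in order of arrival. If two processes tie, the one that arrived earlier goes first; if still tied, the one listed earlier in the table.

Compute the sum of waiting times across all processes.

Gantt: | A 0-8 | B 8-20 | C 20-22 | D 22-29 | E 29-37 |
Completion: A=8  B=20  C=22  D=29  E=37
Waiting = turnaround − burst: A=0, B=8, C=16, D=17, E=23
Total waiting = 0 + 8 + 16 + 17 + 23 = 64

64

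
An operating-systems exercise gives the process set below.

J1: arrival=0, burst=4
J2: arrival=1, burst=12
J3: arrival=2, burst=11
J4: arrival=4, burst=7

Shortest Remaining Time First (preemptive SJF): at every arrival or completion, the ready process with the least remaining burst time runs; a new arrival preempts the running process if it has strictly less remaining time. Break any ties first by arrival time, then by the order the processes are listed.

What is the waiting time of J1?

0

Gantt: | J1 0-4 | J4 4-11 | J3 11-22 | J2 22-34 |
Completion: J1=4  J2=34  J3=22  J4=11
Turnaround (C−A): J1=4  J2=33  J3=20  J4=7
Waiting(J1) = turnaround − burst = 4 − 4 = 0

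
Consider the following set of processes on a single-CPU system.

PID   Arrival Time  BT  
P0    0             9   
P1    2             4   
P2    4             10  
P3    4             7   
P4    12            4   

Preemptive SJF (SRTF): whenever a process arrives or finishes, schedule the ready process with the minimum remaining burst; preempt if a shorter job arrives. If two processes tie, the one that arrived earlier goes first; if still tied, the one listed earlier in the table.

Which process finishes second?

Gantt: | P0 0-2 | P1 2-6 | P0 6-13 | P4 13-17 | P3 17-24 | P2 24-34 |
Completion: P0=13  P1=6  P2=34  P3=24  P4=17
Turnaround (C−A): P0=13  P1=4  P2=30  P3=20  P4=5
Finish order: P1 → P0 → P4 → P3 → P2

P0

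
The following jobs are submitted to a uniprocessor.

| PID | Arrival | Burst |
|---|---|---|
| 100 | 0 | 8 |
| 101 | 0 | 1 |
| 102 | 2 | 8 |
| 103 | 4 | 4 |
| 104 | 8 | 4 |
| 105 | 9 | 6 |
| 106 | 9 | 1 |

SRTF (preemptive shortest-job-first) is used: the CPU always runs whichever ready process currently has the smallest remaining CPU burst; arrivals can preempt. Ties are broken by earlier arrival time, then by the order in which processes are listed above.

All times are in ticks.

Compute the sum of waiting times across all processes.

Schedule: | 101 0-1 | 100 1-4 | 103 4-8 | 104 8-9 | 106 9-10 | 104 10-13 | 100 13-18 | 105 18-24 | 102 24-32 |
Completion: 100=18  101=1  102=32  103=8  104=13  105=24  106=10
Turnaround (C−A): 100=18  101=1  102=30  103=4  104=5  105=15  106=1
Waiting = turnaround − burst: 100=10, 101=0, 102=22, 103=0, 104=1, 105=9, 106=0
Total waiting = 10 + 0 + 22 + 0 + 1 + 9 + 0 = 42

42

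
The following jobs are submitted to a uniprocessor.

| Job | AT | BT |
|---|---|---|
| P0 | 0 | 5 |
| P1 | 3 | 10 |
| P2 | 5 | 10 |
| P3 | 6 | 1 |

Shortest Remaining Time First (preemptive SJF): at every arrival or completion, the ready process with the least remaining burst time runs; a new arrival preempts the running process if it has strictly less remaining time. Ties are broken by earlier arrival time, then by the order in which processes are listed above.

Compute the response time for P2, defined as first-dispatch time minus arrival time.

11

Timeline: | P0 0-5 | P1 5-6 | P3 6-7 | P1 7-16 | P2 16-26 |
Completion: P0=5  P1=16  P2=26  P3=7
Response(P2) = first start − arrival = 16 − 5 = 11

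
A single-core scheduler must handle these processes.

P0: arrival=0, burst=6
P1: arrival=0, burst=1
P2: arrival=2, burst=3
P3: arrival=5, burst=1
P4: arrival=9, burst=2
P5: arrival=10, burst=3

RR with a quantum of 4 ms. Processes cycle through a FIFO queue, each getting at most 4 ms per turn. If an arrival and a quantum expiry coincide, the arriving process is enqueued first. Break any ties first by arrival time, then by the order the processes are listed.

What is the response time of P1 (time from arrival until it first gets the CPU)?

4

Schedule: | P0 0-4 | P1 4-5 | P2 5-8 | P0 8-10 | P3 10-11 | P4 11-13 | P5 13-16 |
Completion: P0=10  P1=5  P2=8  P3=11  P4=13  P5=16
Turnaround (C−A): P0=10  P1=5  P2=6  P3=6  P4=4  P5=6
Response(P1) = first start − arrival = 4 − 0 = 4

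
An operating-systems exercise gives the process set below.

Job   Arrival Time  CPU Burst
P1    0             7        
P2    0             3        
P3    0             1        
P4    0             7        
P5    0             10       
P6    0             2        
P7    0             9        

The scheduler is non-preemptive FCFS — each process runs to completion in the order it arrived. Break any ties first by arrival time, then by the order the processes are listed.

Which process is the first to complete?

P1

Gantt: | P1 0-7 | P2 7-10 | P3 10-11 | P4 11-18 | P5 18-28 | P6 28-30 | P7 30-39 |
Completion: P1=7  P2=10  P3=11  P4=18  P5=28  P6=30  P7=39
Finish order: P1 → P2 → P3 → P4 → P5 → P6 → P7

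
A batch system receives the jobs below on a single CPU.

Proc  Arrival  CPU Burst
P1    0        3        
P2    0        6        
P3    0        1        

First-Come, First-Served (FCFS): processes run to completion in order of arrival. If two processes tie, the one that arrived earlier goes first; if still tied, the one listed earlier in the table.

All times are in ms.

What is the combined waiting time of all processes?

Gantt: | P1 0-3 | P2 3-9 | P3 9-10 |
Completion: P1=3  P2=9  P3=10
Waiting = turnaround − burst: P1=0, P2=3, P3=9
Total waiting = 0 + 3 + 9 = 12

12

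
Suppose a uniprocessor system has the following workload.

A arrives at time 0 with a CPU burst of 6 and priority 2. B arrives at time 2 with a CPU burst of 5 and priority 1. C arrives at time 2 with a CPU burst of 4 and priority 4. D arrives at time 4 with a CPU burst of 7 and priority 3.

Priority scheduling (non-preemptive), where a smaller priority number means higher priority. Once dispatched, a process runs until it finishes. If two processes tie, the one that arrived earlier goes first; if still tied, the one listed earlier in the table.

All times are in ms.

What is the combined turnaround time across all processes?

49

Timeline: | A 0-6 | B 6-11 | D 11-18 | C 18-22 |
Completion: A=6  B=11  C=22  D=18
Turnaround (C−A): A=6  B=9  C=20  D=14
Turnaround = completion − arrival: A=6, B=9, C=20, D=14
Total turnaround = 6 + 9 + 20 + 14 = 49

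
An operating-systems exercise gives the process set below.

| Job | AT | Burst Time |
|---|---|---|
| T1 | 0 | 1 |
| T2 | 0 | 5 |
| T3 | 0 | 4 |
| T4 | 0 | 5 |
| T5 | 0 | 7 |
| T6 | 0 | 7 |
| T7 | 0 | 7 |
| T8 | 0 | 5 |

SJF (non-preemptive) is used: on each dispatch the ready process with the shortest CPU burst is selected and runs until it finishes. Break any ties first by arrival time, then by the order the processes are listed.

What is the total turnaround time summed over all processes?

153

Timeline: | T1 0-1 | T3 1-5 | T2 5-10 | T4 10-15 | T8 15-20 | T5 20-27 | T6 27-34 | T7 34-41 |
Completion: T1=1  T2=10  T3=5  T4=15  T5=27  T6=34  T7=41  T8=20
Turnaround (C−A): T1=1  T2=10  T3=5  T4=15  T5=27  T6=34  T7=41  T8=20
Turnaround = completion − arrival: T1=1, T2=10, T3=5, T4=15, T5=27, T6=34, T7=41, T8=20
Total turnaround = 1 + 10 + 5 + 15 + 27 + 34 + 41 + 20 = 153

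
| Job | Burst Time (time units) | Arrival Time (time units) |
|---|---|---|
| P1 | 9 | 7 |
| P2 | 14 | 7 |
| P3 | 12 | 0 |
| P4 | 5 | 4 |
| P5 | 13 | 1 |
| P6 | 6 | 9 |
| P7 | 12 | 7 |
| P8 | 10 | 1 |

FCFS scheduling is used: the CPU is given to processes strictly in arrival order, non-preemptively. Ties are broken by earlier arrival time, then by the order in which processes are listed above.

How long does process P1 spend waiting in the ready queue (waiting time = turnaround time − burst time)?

33

Timeline: | P3 0-12 | P5 12-25 | P8 25-35 | P4 35-40 | P1 40-49 | P2 49-63 | P7 63-75 | P6 75-81 |
Completion: P1=49  P2=63  P3=12  P4=40  P5=25  P6=81  P7=75  P8=35
Waiting(P1) = turnaround − burst = 42 − 9 = 33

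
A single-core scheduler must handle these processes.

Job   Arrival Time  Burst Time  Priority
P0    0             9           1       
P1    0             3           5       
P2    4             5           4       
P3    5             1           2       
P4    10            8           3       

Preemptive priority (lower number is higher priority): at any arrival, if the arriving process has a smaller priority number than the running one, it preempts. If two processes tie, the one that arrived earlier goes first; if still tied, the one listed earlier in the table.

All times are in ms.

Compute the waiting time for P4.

0

Schedule: | P0 0-9 | P3 9-10 | P4 10-18 | P2 18-23 | P1 23-26 |
Completion: P0=9  P1=26  P2=23  P3=10  P4=18
Waiting(P4) = turnaround − burst = 8 − 8 = 0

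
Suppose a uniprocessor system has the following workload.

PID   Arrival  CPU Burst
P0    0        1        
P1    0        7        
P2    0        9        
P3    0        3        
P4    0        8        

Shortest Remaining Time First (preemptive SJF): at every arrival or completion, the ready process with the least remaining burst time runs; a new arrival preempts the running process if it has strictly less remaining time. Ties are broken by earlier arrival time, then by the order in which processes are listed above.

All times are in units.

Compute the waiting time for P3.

Timeline: | P0 0-1 | P3 1-4 | P1 4-11 | P4 11-19 | P2 19-28 |
Completion: P0=1  P1=11  P2=28  P3=4  P4=19
Waiting(P3) = turnaround − burst = 4 − 3 = 1

1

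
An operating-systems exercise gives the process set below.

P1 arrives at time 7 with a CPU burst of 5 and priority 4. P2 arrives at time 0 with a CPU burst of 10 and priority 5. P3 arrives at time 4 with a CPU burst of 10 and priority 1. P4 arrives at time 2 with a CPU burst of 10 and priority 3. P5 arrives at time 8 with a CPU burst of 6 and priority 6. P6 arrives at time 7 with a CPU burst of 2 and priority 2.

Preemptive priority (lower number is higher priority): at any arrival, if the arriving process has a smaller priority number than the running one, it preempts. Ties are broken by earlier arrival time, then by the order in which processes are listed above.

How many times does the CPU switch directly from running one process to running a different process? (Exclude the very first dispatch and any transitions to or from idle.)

7

Schedule: | P2 0-2 | P4 2-4 | P3 4-14 | P6 14-16 | P4 16-24 | P1 24-29 | P2 29-37 | P5 37-43 |
Completion: P1=29  P2=37  P3=14  P4=24  P5=43  P6=16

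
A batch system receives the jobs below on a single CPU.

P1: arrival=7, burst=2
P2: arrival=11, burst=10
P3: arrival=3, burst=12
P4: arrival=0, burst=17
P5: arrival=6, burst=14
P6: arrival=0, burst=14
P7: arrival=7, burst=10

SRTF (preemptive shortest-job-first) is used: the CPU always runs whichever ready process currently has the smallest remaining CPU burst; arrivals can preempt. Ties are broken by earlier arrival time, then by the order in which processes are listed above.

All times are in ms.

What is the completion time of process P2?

36

Gantt: | P6 0-7 | P1 7-9 | P6 9-16 | P7 16-26 | P2 26-36 | P3 36-48 | P5 48-62 | P4 62-79 |
Completion: P1=9  P2=36  P3=48  P4=79  P5=62  P6=16  P7=26
Turnaround (C−A): P1=2  P2=25  P3=45  P4=79  P5=56  P6=16  P7=19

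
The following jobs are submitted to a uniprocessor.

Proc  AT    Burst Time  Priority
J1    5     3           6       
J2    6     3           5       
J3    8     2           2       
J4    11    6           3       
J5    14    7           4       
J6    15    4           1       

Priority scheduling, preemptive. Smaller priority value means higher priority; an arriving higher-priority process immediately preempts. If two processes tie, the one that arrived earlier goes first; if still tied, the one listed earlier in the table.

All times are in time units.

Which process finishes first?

Timeline: | idle 0-5 | J1 5-6 | J2 6-8 | J3 8-10 | J2 10-11 | J4 11-15 | J6 15-19 | J4 19-21 | J5 21-28 | J1 28-30 |
Completion: J1=30  J2=11  J3=10  J4=21  J5=28  J6=19
Turnaround (C−A): J1=25  J2=5  J3=2  J4=10  J5=14  J6=4
Finish order: J3 → J2 → J6 → J4 → J5 → J1

J3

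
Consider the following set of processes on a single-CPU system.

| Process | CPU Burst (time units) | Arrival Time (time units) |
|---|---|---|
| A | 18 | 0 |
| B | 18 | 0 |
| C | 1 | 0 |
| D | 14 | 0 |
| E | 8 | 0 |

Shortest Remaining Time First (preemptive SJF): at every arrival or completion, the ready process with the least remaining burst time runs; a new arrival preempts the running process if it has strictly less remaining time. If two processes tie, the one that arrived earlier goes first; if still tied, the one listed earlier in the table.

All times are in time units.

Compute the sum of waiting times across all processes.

Timeline: | C 0-1 | E 1-9 | D 9-23 | A 23-41 | B 41-59 |
Completion: A=41  B=59  C=1  D=23  E=9
Turnaround (C−A): A=41  B=59  C=1  D=23  E=9
Waiting = turnaround − burst: A=23, B=41, C=0, D=9, E=1
Total waiting = 23 + 41 + 0 + 9 + 1 = 74

74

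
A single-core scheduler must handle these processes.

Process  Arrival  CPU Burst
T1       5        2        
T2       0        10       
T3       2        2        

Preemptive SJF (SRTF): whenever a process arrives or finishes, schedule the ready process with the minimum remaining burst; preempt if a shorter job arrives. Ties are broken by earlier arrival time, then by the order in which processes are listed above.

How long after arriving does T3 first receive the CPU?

0

Schedule: | T2 0-2 | T3 2-4 | T2 4-5 | T1 5-7 | T2 7-14 |
Completion: T1=7  T2=14  T3=4
Turnaround (C−A): T1=2  T2=14  T3=2
Response(T3) = first start − arrival = 2 − 2 = 0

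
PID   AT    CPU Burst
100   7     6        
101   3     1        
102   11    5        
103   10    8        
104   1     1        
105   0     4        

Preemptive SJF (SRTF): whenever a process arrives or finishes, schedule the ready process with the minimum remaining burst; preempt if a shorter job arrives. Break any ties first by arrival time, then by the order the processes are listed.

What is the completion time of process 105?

6

Schedule: | 105 0-1 | 104 1-2 | 105 2-3 | 101 3-4 | 105 4-6 | idle 6-7 | 100 7-13 | 102 13-18 | 103 18-26 |
Completion: 100=13  101=4  102=18  103=26  104=2  105=6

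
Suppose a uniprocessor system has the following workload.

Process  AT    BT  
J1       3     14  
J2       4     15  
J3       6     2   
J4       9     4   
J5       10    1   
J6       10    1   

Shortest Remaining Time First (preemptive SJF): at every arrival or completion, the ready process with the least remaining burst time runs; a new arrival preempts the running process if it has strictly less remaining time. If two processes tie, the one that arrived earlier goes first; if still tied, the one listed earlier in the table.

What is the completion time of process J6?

Gantt: | idle 0-3 | J1 3-6 | J3 6-8 | J1 8-9 | J4 9-10 | J5 10-11 | J6 11-12 | J4 12-15 | J1 15-25 | J2 25-40 |
Completion: J1=25  J2=40  J3=8  J4=15  J5=11  J6=12

12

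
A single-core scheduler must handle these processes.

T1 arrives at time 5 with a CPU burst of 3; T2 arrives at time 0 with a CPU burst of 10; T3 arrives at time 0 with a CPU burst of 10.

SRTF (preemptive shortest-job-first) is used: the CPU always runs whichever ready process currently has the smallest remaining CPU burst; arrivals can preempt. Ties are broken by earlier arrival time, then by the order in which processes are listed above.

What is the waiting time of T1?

Timeline: | T2 0-5 | T1 5-8 | T2 8-13 | T3 13-23 |
Completion: T1=8  T2=13  T3=23
Turnaround (C−A): T1=3  T2=13  T3=23
Waiting(T1) = turnaround − burst = 3 − 3 = 0

0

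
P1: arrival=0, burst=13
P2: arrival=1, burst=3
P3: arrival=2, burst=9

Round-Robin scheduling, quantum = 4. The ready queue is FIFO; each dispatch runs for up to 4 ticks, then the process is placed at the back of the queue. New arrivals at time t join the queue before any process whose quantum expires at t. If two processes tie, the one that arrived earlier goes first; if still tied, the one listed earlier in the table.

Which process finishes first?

P2

Schedule: | P1 0-4 | P2 4-7 | P3 7-11 | P1 11-15 | P3 15-19 | P1 19-23 | P3 23-24 | P1 24-25 |
Completion: P1=25  P2=7  P3=24
Turnaround (C−A): P1=25  P2=6  P3=22
Finish order: P2 → P3 → P1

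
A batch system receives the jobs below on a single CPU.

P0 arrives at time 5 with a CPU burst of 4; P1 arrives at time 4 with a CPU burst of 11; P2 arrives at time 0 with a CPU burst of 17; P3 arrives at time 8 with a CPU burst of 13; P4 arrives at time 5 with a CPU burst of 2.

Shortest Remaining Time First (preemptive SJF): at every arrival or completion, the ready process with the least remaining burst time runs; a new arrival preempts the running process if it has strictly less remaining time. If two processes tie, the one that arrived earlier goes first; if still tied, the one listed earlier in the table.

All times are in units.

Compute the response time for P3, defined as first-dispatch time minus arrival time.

Schedule: | P2 0-4 | P1 4-5 | P4 5-7 | P0 7-11 | P1 11-21 | P2 21-34 | P3 34-47 |
Completion: P0=11  P1=21  P2=34  P3=47  P4=7
Response(P3) = first start − arrival = 34 − 8 = 26

26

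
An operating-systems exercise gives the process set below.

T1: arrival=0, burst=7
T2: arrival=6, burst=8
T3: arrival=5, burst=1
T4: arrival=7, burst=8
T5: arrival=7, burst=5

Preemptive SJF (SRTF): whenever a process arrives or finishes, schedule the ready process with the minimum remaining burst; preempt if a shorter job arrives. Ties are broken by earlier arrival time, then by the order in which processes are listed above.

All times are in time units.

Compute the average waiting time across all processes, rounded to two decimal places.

4.60

Gantt: | T1 0-5 | T3 5-6 | T1 6-8 | T5 8-13 | T2 13-21 | T4 21-29 |
Completion: T1=8  T2=21  T3=6  T4=29  T5=13
Turnaround (C−A): T1=8  T2=15  T3=1  T4=22  T5=6
Waiting times: T1=1, T2=7, T3=0, T4=14, T5=1
Average waiting = (1+7+0+14+1) / 5 = 23/5 = 4.60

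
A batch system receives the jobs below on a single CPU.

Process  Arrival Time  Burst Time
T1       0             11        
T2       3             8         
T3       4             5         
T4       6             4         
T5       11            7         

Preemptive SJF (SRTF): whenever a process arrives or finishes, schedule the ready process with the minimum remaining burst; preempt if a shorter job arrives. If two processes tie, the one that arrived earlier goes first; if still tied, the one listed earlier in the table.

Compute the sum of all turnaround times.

Timeline: | T1 0-4 | T3 4-9 | T4 9-13 | T1 13-20 | T5 20-27 | T2 27-35 |
Completion: T1=20  T2=35  T3=9  T4=13  T5=27
Turnaround = completion − arrival: T1=20, T2=32, T3=5, T4=7, T5=16
Total turnaround = 20 + 32 + 5 + 7 + 16 = 80

80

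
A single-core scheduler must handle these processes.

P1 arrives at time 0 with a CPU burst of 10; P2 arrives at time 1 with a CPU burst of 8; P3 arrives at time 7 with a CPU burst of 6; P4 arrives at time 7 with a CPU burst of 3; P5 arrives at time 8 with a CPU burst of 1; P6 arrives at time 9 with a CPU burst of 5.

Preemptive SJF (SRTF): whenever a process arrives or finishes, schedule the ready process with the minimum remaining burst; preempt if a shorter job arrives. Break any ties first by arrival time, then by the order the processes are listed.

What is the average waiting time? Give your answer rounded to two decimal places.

Schedule: | P1 0-1 | P2 1-9 | P5 9-10 | P4 10-13 | P6 13-18 | P3 18-24 | P1 24-33 |
Completion: P1=33  P2=9  P3=24  P4=13  P5=10  P6=18
Waiting times: P1=23, P2=0, P3=11, P4=3, P5=1, P6=4
Average waiting = (23+0+11+3+1+4) / 6 = 42/6 = 7.00

7.00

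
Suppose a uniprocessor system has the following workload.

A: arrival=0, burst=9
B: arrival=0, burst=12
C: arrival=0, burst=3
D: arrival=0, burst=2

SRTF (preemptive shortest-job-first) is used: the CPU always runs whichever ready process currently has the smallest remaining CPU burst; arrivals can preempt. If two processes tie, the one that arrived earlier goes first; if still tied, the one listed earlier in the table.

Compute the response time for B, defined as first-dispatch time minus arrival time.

14

Schedule: | D 0-2 | C 2-5 | A 5-14 | B 14-26 |
Completion: A=14  B=26  C=5  D=2
Response(B) = first start − arrival = 14 − 0 = 14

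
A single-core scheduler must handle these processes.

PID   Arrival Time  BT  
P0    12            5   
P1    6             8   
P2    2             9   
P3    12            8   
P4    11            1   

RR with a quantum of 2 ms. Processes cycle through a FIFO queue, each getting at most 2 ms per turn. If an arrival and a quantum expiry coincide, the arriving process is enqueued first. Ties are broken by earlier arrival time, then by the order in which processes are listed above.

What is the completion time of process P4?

Schedule: | idle 0-2 | P2 2-6 | P1 6-8 | P2 8-10 | P1 10-12 | P2 12-14 | P4 14-15 | P0 15-17 | P3 17-19 | P1 19-21 | P2 21-22 | P0 22-24 | P3 24-26 | P1 26-28 | P0 28-29 | P3 29-33 |
Completion: P0=29  P1=28  P2=22  P3=33  P4=15
Turnaround (C−A): P0=17  P1=22  P2=20  P3=21  P4=4

15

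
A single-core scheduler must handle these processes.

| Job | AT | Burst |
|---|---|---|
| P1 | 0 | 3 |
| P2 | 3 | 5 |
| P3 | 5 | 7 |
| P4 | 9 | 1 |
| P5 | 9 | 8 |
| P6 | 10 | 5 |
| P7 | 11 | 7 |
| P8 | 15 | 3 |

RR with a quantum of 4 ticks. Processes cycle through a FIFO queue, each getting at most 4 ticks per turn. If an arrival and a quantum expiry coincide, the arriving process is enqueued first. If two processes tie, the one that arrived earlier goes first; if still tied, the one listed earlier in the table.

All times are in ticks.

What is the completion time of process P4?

Timeline: | P1 0-3 | P2 3-7 | P3 7-11 | P2 11-12 | P4 12-13 | P5 13-17 | P6 17-21 | P7 21-25 | P3 25-28 | P8 28-31 | P5 31-35 | P6 35-36 | P7 36-39 |
Completion: P1=3  P2=12  P3=28  P4=13  P5=35  P6=36  P7=39  P8=31
Turnaround (C−A): P1=3  P2=9  P3=23  P4=4  P5=26  P6=26  P7=28  P8=16

13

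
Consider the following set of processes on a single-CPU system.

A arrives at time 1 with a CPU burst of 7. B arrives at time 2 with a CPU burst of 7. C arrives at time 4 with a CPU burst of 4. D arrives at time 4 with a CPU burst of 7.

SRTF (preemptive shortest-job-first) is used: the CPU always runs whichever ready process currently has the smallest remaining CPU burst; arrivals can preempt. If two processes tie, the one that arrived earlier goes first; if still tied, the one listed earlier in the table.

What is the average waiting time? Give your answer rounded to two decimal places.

Gantt: | idle 0-1 | A 1-8 | C 8-12 | B 12-19 | D 19-26 |
Completion: A=8  B=19  C=12  D=26
Turnaround (C−A): A=7  B=17  C=8  D=22
Waiting times: A=0, B=10, C=4, D=15
Average waiting = (0+10+4+15) / 4 = 29/4 = 7.25

7.25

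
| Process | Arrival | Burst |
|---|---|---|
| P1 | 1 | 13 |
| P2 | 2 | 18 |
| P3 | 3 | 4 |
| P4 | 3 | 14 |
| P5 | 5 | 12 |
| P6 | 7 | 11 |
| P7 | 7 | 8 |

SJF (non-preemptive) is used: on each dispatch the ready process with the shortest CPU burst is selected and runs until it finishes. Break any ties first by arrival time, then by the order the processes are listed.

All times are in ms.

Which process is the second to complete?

P3

Timeline: | idle 0-1 | P1 1-14 | P3 14-18 | P7 18-26 | P6 26-37 | P5 37-49 | P4 49-63 | P2 63-81 |
Completion: P1=14  P2=81  P3=18  P4=63  P5=49  P6=37  P7=26
Turnaround (C−A): P1=13  P2=79  P3=15  P4=60  P5=44  P6=30  P7=19
Finish order: P1 → P3 → P7 → P6 → P5 → P4 → P2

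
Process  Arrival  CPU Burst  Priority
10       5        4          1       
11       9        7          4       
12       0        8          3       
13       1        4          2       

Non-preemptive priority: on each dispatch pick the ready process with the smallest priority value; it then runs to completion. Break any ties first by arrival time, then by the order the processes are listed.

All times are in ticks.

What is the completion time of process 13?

Schedule: | 12 0-8 | 10 8-12 | 13 12-16 | 11 16-23 |
Completion: 10=12  11=23  12=8  13=16
Turnaround (C−A): 10=7  11=14  12=8  13=15

16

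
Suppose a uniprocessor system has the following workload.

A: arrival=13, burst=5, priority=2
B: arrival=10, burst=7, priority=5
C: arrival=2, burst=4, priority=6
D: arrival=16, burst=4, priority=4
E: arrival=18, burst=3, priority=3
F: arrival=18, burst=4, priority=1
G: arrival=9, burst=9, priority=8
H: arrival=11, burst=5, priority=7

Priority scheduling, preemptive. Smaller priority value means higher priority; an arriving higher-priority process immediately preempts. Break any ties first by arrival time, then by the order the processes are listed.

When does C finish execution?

Gantt: | idle 0-2 | C 2-6 | idle 6-9 | G 9-10 | B 10-13 | A 13-18 | F 18-22 | E 22-25 | D 25-29 | B 29-33 | H 33-38 | G 38-46 |
Completion: A=18  B=33  C=6  D=29  E=25  F=22  G=46  H=38
Turnaround (C−A): A=5  B=23  C=4  D=13  E=7  F=4  G=37  H=27

6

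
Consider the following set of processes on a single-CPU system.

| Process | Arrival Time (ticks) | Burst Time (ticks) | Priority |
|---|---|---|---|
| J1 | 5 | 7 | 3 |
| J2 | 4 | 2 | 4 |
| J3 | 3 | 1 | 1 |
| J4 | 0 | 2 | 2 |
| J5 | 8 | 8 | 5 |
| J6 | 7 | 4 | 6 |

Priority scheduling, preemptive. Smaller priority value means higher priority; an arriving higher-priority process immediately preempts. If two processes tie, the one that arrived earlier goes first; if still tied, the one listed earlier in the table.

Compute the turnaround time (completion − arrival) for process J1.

Schedule: | J4 0-2 | idle 2-3 | J3 3-4 | J2 4-5 | J1 5-12 | J2 12-13 | J5 13-21 | J6 21-25 |
Completion: J1=12  J2=13  J3=4  J4=2  J5=21  J6=25
Turnaround(J1) = completion − arrival = 12 − 5 = 7

7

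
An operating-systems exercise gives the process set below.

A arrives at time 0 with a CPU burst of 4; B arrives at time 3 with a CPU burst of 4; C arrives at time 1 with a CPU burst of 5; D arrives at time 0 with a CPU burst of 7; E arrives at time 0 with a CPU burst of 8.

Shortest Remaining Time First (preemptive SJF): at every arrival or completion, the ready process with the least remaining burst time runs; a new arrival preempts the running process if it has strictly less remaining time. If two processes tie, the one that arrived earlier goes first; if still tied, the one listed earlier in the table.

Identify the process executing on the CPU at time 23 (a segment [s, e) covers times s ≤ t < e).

E

Gantt: | A 0-4 | B 4-8 | C 8-13 | D 13-20 | E 20-28 |
Completion: A=4  B=8  C=13  D=20  E=28
Turnaround (C−A): A=4  B=5  C=12  D=20  E=28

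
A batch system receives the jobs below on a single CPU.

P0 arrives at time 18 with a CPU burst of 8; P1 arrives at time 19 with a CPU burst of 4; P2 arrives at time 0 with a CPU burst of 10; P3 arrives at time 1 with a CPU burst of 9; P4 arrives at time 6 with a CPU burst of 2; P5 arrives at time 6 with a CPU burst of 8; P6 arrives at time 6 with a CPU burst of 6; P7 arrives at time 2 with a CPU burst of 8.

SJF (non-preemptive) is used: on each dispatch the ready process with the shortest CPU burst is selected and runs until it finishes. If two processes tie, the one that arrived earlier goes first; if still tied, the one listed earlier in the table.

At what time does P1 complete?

30

Gantt: | P2 0-10 | P4 10-12 | P6 12-18 | P7 18-26 | P1 26-30 | P5 30-38 | P0 38-46 | P3 46-55 |
Completion: P0=46  P1=30  P2=10  P3=55  P4=12  P5=38  P6=18  P7=26
Turnaround (C−A): P0=28  P1=11  P2=10  P3=54  P4=6  P5=32  P6=12  P7=24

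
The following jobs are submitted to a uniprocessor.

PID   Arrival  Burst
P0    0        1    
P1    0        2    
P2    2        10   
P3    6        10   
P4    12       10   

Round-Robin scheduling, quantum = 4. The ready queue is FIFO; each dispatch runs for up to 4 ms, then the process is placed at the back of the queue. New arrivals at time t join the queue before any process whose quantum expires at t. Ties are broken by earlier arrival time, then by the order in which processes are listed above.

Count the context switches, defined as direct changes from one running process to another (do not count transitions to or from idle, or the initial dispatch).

9

Gantt: | P0 0-1 | P1 1-3 | P2 3-7 | P3 7-11 | P2 11-15 | P3 15-19 | P4 19-23 | P2 23-25 | P3 25-27 | P4 27-33 |
Completion: P0=1  P1=3  P2=25  P3=27  P4=33
Turnaround (C−A): P0=1  P1=3  P2=23  P3=21  P4=21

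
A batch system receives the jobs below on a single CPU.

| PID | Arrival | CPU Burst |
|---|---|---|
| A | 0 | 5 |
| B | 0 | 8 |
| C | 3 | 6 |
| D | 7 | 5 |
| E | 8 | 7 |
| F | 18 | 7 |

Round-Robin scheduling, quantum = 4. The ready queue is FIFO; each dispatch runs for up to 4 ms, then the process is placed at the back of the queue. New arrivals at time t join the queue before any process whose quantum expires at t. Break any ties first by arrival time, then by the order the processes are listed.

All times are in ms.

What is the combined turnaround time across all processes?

Schedule: | A 0-4 | B 4-8 | C 8-12 | A 12-13 | D 13-17 | E 17-21 | B 21-25 | C 25-27 | D 27-28 | F 28-32 | E 32-35 | F 35-38 |
Completion: A=13  B=25  C=27  D=28  E=35  F=38
Turnaround (C−A): A=13  B=25  C=24  D=21  E=27  F=20
Turnaround = completion − arrival: A=13, B=25, C=24, D=21, E=27, F=20
Total turnaround = 13 + 25 + 24 + 21 + 27 + 20 = 130

130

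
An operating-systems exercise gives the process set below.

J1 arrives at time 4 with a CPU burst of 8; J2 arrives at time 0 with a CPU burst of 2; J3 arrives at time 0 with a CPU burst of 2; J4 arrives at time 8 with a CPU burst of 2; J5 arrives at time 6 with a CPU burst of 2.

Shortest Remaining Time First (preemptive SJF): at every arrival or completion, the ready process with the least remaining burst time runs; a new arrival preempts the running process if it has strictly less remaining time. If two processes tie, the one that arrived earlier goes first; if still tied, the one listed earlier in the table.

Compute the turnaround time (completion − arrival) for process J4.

Gantt: | J2 0-2 | J3 2-4 | J1 4-6 | J5 6-8 | J4 8-10 | J1 10-16 |
Completion: J1=16  J2=2  J3=4  J4=10  J5=8
Turnaround (C−A): J1=12  J2=2  J3=4  J4=2  J5=2
Turnaround(J4) = completion − arrival = 10 − 8 = 2

2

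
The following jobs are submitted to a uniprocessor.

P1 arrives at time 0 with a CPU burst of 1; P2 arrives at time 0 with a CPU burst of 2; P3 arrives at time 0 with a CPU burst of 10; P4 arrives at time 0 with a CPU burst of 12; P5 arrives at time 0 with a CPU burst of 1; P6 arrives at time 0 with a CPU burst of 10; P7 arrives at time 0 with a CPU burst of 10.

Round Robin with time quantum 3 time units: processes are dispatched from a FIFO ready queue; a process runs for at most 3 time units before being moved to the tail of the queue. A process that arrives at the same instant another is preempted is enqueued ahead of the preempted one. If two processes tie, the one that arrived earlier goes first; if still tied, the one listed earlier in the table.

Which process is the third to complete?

Gantt: | P1 0-1 | P2 1-3 | P3 3-6 | P4 6-9 | P5 9-10 | P6 10-13 | P7 13-16 | P3 16-19 | P4 19-22 | P6 22-25 | P7 25-28 | P3 28-31 | P4 31-34 | P6 34-37 | P7 37-40 | P3 40-41 | P4 41-44 | P6 44-45 | P7 45-46 |
Completion: P1=1  P2=3  P3=41  P4=44  P5=10  P6=45  P7=46
Finish order: P1 → P2 → P5 → P3 → P4 → P6 → P7

P5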